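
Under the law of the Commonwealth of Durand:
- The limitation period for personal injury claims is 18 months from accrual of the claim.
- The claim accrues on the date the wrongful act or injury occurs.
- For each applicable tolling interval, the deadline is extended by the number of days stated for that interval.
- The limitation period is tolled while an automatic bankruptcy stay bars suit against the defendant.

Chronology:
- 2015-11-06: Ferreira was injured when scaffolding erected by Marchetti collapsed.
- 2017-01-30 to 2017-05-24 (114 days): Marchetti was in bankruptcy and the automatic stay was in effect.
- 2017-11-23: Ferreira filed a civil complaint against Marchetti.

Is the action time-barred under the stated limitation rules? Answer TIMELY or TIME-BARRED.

The claim accrued on 2015-11-06, when the wrongful act occurred.
18 months from 2015-11-06 is 2017-05-06.
The automatic bankruptcy stay from 2017-01-30 to 2017-05-24 tolled the period for 114 days, extending the deadline to 2017-08-28.
Filing on 2017-11-23 missed the 2017-08-28 deadline — the action is time-barred.

TIME-BARRED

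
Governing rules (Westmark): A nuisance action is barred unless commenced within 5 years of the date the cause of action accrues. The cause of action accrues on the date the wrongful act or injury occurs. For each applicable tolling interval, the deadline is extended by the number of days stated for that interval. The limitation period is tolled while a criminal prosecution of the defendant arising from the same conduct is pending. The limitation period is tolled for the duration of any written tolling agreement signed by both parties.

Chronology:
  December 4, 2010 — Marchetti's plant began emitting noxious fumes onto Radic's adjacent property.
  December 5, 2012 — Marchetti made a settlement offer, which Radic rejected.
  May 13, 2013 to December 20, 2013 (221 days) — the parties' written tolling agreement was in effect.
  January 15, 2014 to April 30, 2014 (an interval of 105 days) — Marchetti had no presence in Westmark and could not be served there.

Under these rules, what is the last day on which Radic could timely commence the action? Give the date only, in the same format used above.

July 12, 2016

The limitation period began to run on December 4, 2010.
Adding the 5 years base period to December 4, 2010 gives a deadline of December 4, 2015, before any tolling.
Because the written tolling agreement ran from May 13, 2013 to December 20, 2013, the deadline is extended by 221 days to July 12, 2016.
The defendant's absence from the jurisdiction from January 15, 2014 to April 30, 2014 does not toll the period, because no stated rule makes the defendant's absence a tolling event.
The other events in the timeline have no effect on the limitation period under the stated rules.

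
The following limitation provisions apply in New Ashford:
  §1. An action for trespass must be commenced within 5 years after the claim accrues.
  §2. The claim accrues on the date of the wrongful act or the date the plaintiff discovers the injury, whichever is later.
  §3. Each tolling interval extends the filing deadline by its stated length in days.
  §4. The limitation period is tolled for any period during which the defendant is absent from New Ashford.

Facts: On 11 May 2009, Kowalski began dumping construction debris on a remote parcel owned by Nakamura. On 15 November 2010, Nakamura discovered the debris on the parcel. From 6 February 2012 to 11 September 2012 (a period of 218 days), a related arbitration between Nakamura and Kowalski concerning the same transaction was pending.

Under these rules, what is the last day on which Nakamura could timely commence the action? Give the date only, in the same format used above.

Taking the later of the act (11 May 2009) and discovery (15 November 2010), the claim accrued on 15 November 2010.
The untolled deadline — 5 years after 15 November 2010 — is 15 November 2015.
No stated provision tolls the period for a pending arbitration, so the interval from 6 February 2012 to 11 September 2012 has no effect on the deadline.

15 November 2015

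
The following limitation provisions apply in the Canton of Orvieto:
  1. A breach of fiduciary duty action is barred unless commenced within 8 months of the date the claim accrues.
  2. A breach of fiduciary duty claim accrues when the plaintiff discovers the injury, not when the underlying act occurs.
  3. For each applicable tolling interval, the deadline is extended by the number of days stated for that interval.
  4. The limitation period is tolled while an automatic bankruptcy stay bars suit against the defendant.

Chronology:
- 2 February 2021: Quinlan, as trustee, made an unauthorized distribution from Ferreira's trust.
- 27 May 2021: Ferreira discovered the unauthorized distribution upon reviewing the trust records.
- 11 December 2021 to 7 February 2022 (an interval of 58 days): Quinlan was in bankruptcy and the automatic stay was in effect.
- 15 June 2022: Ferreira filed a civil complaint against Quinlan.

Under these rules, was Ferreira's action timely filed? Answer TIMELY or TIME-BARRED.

TIME-BARRED

The claim did not accrue until Ferreira discovered the injury on 27 May 2021; the 2 February 2021 act date does not start the clock under the stated rule.
The untolled deadline — 8 months after 27 May 2021 — is 27 January 2022.
The period was tolled for 58 days by the automatic bankruptcy stay (11 December 2021 to 7 February 2022), pushing the deadline to 26 March 2022.
Ferreira filed on 15 June 2022, after the 26 March 2022 deadline, so the action is time-barred.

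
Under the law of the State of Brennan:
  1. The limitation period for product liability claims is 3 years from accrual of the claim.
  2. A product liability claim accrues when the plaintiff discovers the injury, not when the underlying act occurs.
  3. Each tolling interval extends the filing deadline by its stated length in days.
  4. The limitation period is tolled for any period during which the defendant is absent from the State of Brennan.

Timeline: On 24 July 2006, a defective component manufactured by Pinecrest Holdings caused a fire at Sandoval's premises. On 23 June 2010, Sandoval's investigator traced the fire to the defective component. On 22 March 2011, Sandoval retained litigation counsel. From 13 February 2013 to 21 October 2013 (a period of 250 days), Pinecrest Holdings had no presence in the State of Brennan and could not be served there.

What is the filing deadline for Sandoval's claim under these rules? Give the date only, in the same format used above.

28 February 2014

The claim did not accrue until Sandoval discovered the injury on 23 June 2010; the 24 July 2006 act date does not start the clock under the stated rule.
3 years from 23 June 2010 is 23 June 2013.
The defendant's absence from the jurisdiction from 13 February 2013 to 21 October 2013 tolled the period for 250 days, extending the deadline to 28 February 2014.
The other events in the timeline have no effect on the limitation period under the stated rules.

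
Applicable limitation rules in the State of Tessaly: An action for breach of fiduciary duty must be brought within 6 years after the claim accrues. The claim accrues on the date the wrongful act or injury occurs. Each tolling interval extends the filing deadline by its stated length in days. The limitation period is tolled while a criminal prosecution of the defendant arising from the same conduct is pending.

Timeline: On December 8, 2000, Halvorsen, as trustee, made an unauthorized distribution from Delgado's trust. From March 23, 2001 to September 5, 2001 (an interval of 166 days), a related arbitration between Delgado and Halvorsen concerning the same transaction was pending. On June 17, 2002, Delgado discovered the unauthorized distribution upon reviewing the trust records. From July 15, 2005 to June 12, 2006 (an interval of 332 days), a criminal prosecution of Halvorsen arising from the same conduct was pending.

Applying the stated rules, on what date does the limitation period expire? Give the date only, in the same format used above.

Accrual is governed by the date of the act, so the period began to run on December 8, 2000; the later discovery on June 17, 2002 is irrelevant under the stated rule.
Adding the 6 years base period to December 8, 2000 gives a deadline of December 8, 2006, before any tolling.
The pending criminal prosecution from July 15, 2005 to June 12, 2006 tolled the period for 332 days, extending the deadline to November 5, 2007.
No stated provision tolls the period for a pending arbitration, so the interval from March 23, 2001 to September 5, 2001 has no effect on the deadline.

November 5, 2007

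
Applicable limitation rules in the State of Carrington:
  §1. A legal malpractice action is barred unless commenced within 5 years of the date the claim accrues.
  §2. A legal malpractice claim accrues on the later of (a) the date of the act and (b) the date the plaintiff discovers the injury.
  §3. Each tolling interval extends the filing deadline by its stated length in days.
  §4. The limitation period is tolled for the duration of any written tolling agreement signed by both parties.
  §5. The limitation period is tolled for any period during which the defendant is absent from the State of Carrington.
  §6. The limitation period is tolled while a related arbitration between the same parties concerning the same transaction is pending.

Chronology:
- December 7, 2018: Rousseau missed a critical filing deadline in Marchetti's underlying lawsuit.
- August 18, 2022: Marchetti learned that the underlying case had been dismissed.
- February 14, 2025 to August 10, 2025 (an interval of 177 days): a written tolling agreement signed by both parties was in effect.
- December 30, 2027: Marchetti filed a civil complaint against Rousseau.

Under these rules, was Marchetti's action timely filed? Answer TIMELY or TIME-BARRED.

TIMELY

Taking the later of the act (December 7, 2018) and discovery (August 18, 2022), the claim accrued on August 18, 2022.
5 years from August 18, 2022 is August 18, 2027.
Because the written tolling agreement ran from February 14, 2025 to August 10, 2025, the deadline is extended by 177 days to February 11, 2028.
Filing on December 30, 2027 beat the February 11, 2028 deadline — the action is timely.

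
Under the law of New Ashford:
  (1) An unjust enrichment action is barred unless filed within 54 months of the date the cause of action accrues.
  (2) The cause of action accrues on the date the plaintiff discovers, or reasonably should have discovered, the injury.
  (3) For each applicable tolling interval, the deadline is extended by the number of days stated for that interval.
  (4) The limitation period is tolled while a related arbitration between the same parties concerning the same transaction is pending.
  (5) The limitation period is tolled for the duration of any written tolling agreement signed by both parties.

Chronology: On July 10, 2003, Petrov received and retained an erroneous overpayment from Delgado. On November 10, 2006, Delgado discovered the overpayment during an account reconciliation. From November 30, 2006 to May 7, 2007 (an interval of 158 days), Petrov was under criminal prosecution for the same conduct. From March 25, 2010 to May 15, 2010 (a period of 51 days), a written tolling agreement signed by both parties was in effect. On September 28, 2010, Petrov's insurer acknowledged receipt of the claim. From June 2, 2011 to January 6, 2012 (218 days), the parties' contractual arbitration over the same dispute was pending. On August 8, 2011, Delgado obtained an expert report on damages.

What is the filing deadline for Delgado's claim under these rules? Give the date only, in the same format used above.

February 3, 2012

Accrual is tied to discovery, so the period began on November 10, 2006 rather than on July 10, 2003 when the act occurred.
Adding the 54 months base period to November 10, 2006 gives a deadline of May 10, 2011, before any tolling.
The period was tolled for 51 days by the written tolling agreement (March 25, 2010 to May 15, 2010), pushing the deadline to June 30, 2011.
The period was tolled for 218 days by the pending related arbitration (June 2, 2011 to January 6, 2012), pushing the deadline to February 3, 2012.
No stated provision tolls the period for a criminal prosecution, so the interval from November 30, 2006 to May 7, 2007 has no effect on the deadline.
The other events in the timeline have no effect on the limitation period under the stated rules.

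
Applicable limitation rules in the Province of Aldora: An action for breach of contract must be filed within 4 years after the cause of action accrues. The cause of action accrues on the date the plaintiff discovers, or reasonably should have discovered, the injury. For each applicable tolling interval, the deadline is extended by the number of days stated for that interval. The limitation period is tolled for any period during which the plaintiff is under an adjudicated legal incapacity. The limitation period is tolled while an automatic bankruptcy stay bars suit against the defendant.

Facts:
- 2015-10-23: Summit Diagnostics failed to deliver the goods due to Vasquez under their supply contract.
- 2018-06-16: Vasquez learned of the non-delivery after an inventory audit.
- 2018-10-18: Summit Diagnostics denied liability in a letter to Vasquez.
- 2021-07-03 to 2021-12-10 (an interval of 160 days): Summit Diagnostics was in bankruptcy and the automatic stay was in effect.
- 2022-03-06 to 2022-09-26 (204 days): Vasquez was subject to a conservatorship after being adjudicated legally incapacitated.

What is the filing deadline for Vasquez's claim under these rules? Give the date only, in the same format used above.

The claim did not accrue until Vasquez discovered the injury on 2018-06-16; the 2015-10-23 act date does not start the clock under the stated rule.
The untolled deadline — 4 years after 2018-06-16 — is 2022-06-16.
The automatic bankruptcy stay from 2021-07-03 to 2021-12-10 tolled the period for 160 days, extending the deadline to 2022-11-23.
The plaintiff's legal incapacity from 2022-03-06 to 2022-09-26 tolled the period for 204 days, extending the deadline to 2023-06-15.
Nothing else in the chronology tolls or restarts the period.

2023-06-15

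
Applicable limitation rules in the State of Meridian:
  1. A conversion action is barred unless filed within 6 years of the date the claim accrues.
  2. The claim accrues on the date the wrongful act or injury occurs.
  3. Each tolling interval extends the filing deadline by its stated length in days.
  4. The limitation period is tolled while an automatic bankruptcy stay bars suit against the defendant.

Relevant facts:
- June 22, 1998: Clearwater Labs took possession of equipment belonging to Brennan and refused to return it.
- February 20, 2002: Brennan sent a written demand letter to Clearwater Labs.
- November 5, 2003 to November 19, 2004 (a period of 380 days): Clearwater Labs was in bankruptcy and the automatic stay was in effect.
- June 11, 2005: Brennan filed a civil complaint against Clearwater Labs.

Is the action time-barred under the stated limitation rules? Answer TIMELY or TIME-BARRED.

TIMELY

The limitation period began to run on June 22, 1998.
The untolled deadline — 6 years after June 22, 1998 — is June 22, 2004.
Because the automatic bankruptcy stay ran from November 5, 2003 to November 19, 2004, the deadline is extended by 380 days to July 7, 2005.
The other events in the timeline have no effect on the limitation period under the stated rules.
The June 11, 2005 filing precedes the July 7, 2005 deadline; the claim is timely.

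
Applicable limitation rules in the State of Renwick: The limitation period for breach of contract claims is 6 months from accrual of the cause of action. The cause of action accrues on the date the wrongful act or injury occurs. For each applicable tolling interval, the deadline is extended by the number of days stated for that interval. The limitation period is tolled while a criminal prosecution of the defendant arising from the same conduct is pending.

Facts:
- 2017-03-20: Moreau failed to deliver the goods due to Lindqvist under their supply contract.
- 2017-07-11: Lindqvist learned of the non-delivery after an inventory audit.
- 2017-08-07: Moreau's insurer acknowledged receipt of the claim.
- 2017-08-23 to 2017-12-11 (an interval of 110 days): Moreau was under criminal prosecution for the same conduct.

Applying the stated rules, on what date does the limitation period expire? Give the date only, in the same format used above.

2018-01-08

Because the rule ties accrual to occurrence, the claim accrued on 2017-03-20, not on the 2017-07-11 discovery date.
Adding the 6 months base period to 2017-03-20 gives a deadline of 2017-09-20, before any tolling.
Because the pending criminal prosecution ran from 2017-08-23 to 2017-12-11, the deadline is extended by 110 days to 2018-01-08.
None of the other events listed affects the running of the period under the stated rules.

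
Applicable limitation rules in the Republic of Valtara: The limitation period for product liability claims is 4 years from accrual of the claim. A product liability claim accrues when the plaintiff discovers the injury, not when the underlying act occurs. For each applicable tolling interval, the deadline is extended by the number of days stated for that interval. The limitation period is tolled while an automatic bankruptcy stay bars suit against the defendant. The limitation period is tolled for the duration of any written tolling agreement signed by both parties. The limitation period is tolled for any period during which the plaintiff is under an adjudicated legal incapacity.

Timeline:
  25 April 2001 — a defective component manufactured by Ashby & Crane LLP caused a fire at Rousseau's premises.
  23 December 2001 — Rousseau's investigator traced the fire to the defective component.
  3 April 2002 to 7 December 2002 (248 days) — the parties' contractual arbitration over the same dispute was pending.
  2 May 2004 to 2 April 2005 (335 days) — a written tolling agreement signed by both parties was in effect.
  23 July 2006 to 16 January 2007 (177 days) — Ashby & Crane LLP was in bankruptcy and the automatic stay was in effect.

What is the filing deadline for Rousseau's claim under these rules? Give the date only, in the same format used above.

Accrual is tied to discovery, so the period began on 23 December 2001 rather than on 25 April 2001 when the act occurred.
The untolled deadline — 4 years after 23 December 2001 — is 23 December 2005.
Because the written tolling agreement ran from 2 May 2004 to 2 April 2005, the deadline is extended by 335 days to 23 November 2006.
The automatic bankruptcy stay from 23 July 2006 to 16 January 2007 tolled the period for 177 days, extending the deadline to 19 May 2007.
Although a pending arbitration ran from 3 April 2002 to 7 December 2002, the stated rules do not make that a tolling event, so it is disregarded.

19 May 2007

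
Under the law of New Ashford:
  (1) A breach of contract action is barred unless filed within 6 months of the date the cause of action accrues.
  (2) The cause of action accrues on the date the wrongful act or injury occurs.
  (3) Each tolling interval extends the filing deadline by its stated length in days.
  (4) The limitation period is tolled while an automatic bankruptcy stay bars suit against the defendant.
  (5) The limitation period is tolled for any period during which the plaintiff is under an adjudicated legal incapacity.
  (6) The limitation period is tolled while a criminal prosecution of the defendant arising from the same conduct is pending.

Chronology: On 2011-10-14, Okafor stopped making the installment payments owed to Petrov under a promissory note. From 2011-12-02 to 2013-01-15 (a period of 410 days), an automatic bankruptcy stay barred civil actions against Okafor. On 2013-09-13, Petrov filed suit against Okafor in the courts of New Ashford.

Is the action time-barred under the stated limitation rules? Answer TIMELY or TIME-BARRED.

TIME-BARRED

The cause of action accrued on 2011-10-14, the date of the act.
Adding the 6 months base period to 2011-10-14 gives a deadline of 2012-04-14, before any tolling.
The automatic bankruptcy stay from 2011-12-02 to 2013-01-15 tolled the period for 410 days, extending the deadline to 2013-05-29.
Petrov filed on 2013-09-13, after the 2013-05-29 deadline, so the action is time-barred.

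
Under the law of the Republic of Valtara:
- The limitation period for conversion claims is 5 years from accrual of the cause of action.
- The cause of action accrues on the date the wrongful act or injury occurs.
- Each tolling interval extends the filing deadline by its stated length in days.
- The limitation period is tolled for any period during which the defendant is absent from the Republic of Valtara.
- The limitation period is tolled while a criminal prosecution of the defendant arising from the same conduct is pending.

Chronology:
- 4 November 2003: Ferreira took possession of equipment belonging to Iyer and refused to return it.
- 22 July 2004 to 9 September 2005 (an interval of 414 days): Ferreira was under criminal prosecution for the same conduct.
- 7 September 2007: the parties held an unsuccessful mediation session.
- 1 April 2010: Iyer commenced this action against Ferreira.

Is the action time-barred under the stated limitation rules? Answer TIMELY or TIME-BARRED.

TIME-BARRED

The limitation period began to run on 4 November 2003.
5 years from 4 November 2003 is 4 November 2008.
The period was tolled for 414 days by the pending criminal prosecution (22 July 2004 to 9 September 2005), pushing the deadline to 23 December 2009.
The other events in the timeline have no effect on the limitation period under the stated rules.
Iyer filed on 1 April 2010, after the 23 December 2009 deadline, so the action is time-barred.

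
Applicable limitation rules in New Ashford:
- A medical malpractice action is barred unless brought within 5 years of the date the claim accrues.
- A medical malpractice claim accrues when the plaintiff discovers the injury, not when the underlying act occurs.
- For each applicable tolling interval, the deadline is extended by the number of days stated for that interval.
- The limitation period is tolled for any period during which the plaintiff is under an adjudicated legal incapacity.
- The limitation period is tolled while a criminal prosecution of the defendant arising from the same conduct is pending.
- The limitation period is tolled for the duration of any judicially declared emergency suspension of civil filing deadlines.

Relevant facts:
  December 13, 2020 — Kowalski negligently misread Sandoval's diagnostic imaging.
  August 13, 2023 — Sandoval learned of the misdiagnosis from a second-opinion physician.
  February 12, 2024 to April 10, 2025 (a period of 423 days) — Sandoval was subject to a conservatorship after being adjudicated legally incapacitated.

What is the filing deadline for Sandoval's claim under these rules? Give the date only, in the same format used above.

October 10, 2029

The claim did not accrue until Sandoval discovered the injury on August 13, 2023; the December 13, 2020 act date does not start the clock under the stated rule.
5 years from August 13, 2023 is August 13, 2028.
Because the plaintiff's legal incapacity ran from February 12, 2024 to April 10, 2025, the deadline is extended by 423 days to October 10, 2029.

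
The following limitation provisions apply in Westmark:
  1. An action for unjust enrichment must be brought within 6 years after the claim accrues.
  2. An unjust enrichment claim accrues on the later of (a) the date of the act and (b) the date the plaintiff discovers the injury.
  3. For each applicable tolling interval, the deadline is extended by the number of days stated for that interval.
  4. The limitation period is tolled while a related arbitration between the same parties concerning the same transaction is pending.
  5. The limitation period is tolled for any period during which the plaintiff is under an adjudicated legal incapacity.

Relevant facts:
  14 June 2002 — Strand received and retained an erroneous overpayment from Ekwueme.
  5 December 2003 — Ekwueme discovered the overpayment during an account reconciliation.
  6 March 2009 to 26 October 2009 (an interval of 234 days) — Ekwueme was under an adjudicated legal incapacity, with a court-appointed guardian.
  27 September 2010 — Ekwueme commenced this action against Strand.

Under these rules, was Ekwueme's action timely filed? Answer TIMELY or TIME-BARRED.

TIME-BARRED

The claim accrued on 5 December 2003 — the later of the 14 June 2002 act and the 5 December 2003 discovery.
Adding the 6 years base period to 5 December 2003 gives a deadline of 5 December 2009, before any tolling.
The period was tolled for 234 days by the plaintiff's legal incapacity (6 March 2009 to 26 October 2009), pushing the deadline to 27 July 2010.
Ekwueme filed on 27 September 2010, after the 27 July 2010 deadline, so the action is time-barred.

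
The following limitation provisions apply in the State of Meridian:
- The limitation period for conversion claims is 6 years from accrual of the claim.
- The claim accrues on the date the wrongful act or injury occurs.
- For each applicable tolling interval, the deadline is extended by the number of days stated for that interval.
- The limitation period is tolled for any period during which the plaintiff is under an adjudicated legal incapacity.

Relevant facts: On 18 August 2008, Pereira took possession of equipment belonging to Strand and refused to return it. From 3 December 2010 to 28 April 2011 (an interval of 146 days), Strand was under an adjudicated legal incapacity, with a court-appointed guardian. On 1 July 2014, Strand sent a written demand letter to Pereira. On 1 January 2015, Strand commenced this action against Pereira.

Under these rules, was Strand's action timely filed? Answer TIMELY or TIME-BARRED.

The limitation period began to run on 18 August 2008.
6 years from 18 August 2008 is 18 August 2014.
The period was tolled for 146 days by the plaintiff's legal incapacity (3 December 2010 to 28 April 2011), pushing the deadline to 11 January 2015.
Nothing else in the chronology tolls or restarts the period.
Filing on 1 January 2015 beat the 11 January 2015 deadline — the action is timely.

TIMELY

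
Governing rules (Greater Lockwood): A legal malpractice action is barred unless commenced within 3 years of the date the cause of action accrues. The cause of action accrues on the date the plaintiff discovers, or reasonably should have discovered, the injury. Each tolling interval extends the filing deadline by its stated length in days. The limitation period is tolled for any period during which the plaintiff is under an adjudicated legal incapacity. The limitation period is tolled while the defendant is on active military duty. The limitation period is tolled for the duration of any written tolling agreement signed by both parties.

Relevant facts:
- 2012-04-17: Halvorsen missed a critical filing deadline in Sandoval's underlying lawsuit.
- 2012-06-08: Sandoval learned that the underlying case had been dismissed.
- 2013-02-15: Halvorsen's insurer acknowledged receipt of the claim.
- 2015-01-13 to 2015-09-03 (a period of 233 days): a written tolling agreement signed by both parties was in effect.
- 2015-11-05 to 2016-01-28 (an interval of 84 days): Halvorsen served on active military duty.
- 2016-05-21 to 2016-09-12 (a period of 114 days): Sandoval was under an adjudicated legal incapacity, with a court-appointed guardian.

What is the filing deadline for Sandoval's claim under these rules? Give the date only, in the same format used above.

Under the discovery rule, the claim accrued on 2012-06-08, when Sandoval discovered the injury — not on the 2012-04-17 date of the underlying act.
3 years from 2012-06-08 is 2015-06-08.
The written tolling agreement from 2015-01-13 to 2015-09-03 tolled the period for 233 days, extending the deadline to 2016-01-27.
The defendant's active military service from 2015-11-05 to 2016-01-28 tolled the period for 84 days, extending the deadline to 2016-04-20.
The plaintiff's legal incapacity from 2016-05-21 to 2016-09-12 began after the period had already run on 2016-04-20, so it has no tolling effect.
Nothing else in the chronology tolls or restarts the period.

2016-04-20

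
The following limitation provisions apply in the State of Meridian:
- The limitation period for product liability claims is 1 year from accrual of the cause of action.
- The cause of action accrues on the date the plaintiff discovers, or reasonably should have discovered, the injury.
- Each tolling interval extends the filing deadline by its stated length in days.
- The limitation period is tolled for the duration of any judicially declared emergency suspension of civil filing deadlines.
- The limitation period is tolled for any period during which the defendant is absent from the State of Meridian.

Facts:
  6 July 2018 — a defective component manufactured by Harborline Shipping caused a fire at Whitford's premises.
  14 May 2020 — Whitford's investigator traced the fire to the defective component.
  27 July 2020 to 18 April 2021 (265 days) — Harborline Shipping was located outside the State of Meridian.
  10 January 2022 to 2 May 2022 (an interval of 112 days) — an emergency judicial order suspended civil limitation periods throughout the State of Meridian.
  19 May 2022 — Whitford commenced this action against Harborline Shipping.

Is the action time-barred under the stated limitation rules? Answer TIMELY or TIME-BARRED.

Under the discovery rule, the claim accrued on 14 May 2020, when Whitford discovered the injury — not on the 6 July 2018 date of the underlying act.
Adding the 1 year base period to 14 May 2020 gives a deadline of 14 May 2021, before any tolling.
Because the defendant's absence from the jurisdiction ran from 27 July 2020 to 18 April 2021, the deadline is extended by 265 days to 3 February 2022.
The period was tolled for 112 days by the emergency suspension of filing deadlines (10 January 2022 to 2 May 2022), pushing the deadline to 26 May 2022.
Whitford filed on 19 May 2022, before the 26 May 2022 deadline, so the action is timely.

TIMELY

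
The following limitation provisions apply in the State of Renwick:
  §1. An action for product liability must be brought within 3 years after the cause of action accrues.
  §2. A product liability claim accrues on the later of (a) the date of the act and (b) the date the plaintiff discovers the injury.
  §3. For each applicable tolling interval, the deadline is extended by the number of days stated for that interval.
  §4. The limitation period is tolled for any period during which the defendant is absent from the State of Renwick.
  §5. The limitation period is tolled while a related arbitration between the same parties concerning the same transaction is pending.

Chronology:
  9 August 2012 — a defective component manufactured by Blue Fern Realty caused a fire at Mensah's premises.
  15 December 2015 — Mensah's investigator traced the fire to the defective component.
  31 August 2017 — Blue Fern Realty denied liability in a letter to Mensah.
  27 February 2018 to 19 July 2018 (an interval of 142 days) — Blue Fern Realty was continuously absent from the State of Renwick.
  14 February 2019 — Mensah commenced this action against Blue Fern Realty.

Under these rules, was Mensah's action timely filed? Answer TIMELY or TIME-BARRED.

Because discovery on 15 December 2015 post-dates the 9 August 2012 act, accrual under the later-of rule falls on 15 December 2015.
Adding the 3 years base period to 15 December 2015 gives a deadline of 15 December 2018, before any tolling.
The period was tolled for 142 days by the defendant's absence from the jurisdiction (27 February 2018 to 19 July 2018), pushing the deadline to 6 May 2019.
Nothing else in the chronology tolls or restarts the period.
The 14 February 2019 filing precedes the 6 May 2019 deadline; the claim is timely.

TIMELY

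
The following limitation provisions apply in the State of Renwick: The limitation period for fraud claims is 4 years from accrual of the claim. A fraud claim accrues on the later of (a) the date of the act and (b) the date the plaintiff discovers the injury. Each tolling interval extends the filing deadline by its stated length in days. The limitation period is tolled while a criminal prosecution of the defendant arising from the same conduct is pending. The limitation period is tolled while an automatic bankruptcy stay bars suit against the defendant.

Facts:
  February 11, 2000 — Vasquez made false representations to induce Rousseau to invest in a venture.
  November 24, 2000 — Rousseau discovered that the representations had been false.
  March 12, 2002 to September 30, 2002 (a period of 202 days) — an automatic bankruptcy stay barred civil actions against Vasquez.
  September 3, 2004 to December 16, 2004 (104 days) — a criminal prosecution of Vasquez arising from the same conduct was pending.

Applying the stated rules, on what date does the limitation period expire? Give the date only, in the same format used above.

September 26, 2005

Taking the later of the act (February 11, 2000) and discovery (November 24, 2000), the claim accrued on November 24, 2000.
Adding the 4 years base period to November 24, 2000 gives a deadline of November 24, 2004, before any tolling.
Because the automatic bankruptcy stay ran from March 12, 2002 to September 30, 2002, the deadline is extended by 202 days to June 14, 2005.
Because the pending criminal prosecution ran from September 3, 2004 to December 16, 2004, the deadline is extended by 104 days to September 26, 2005.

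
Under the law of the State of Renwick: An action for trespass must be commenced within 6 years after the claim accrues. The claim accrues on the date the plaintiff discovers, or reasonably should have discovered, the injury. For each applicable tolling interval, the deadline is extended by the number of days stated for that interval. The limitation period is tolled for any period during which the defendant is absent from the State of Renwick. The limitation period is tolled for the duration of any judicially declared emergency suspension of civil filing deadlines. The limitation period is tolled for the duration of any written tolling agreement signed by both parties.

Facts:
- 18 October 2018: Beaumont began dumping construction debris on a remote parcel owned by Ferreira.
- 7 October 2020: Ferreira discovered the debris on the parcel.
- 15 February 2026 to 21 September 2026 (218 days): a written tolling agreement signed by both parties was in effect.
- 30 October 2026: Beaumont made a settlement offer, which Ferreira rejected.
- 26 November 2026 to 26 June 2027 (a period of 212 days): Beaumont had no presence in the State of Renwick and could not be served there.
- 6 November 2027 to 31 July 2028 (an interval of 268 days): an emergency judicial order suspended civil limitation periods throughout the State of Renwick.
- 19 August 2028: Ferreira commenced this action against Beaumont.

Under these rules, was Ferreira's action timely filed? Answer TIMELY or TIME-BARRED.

The claim did not accrue until Ferreira discovered the injury on 7 October 2020; the 18 October 2018 act date does not start the clock under the stated rule.
6 years from 7 October 2020 is 7 October 2026.
The written tolling agreement from 15 February 2026 to 21 September 2026 tolled the period for 218 days, extending the deadline to 13 May 2027.
The defendant's absence from the jurisdiction from 26 November 2026 to 26 June 2027 tolled the period for 212 days, extending the deadline to 11 December 2027.
The emergency suspension of filing deadlines from 6 November 2027 to 31 July 2028 tolled the period for 268 days, extending the deadline to 4 September 2028.
The other events in the timeline have no effect on the limitation period under the stated rules.
The 19 August 2028 filing precedes the 4 September 2028 deadline; the claim is timely.

TIMELY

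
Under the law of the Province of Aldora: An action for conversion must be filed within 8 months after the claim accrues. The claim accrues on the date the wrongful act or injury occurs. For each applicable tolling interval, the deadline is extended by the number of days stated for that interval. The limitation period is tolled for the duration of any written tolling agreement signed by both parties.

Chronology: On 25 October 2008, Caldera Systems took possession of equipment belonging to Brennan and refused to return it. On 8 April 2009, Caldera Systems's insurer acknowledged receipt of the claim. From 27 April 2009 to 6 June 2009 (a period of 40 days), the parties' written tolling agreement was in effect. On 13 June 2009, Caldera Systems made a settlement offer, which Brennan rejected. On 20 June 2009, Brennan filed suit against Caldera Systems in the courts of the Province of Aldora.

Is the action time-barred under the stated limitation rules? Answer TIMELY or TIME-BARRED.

TIMELY

The claim accrued on 25 October 2008, the date of the act.
Adding the 8 months base period to 25 October 2008 gives a deadline of 25 June 2009, before any tolling.
The period was tolled for 40 days by the written tolling agreement (27 April 2009 to 6 June 2009), pushing the deadline to 4 August 2009.
Nothing else in the chronology tolls or restarts the period.
Brennan filed on 20 June 2009, before the 4 August 2009 deadline, so the action is timely.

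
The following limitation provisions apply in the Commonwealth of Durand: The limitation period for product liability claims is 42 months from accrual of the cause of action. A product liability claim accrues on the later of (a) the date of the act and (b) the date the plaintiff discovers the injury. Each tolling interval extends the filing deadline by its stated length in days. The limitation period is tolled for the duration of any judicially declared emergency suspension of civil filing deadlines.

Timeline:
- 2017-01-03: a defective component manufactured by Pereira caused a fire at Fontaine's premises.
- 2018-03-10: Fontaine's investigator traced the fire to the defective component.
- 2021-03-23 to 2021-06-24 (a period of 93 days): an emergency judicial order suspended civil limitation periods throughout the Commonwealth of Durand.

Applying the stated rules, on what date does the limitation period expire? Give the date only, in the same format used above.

2021-12-12

Because discovery on 2018-03-10 post-dates the 2017-01-03 act, accrual under the later-of rule falls on 2018-03-10.
The untolled deadline — 42 months after 2018-03-10 — is 2021-09-10.
Because the emergency suspension of filing deadlines ran from 2021-03-23 to 2021-06-24, the deadline is extended by 93 days to 2021-12-12.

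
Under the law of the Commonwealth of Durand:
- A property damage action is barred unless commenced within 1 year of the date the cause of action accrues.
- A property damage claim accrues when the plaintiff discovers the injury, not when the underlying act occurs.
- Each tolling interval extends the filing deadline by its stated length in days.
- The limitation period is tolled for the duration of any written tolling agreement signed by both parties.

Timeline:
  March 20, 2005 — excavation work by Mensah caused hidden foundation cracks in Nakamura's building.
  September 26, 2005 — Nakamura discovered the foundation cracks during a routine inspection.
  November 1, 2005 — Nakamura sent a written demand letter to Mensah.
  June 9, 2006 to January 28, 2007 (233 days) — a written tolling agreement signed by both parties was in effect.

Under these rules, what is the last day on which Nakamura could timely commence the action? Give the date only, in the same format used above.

May 17, 2007

Accrual is tied to discovery, so the period began on September 26, 2005 rather than on March 20, 2005 when the act occurred.
1 year from September 26, 2005 is September 26, 2006.
The written tolling agreement from June 9, 2006 to January 28, 2007 tolled the period for 233 days, extending the deadline to May 17, 2007.
None of the other events listed affects the running of the period under the stated rules.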